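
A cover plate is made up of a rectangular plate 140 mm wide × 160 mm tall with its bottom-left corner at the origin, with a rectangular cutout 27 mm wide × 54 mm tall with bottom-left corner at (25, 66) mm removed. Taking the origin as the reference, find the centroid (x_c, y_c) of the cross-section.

x_c = 72.19 mm, y_c = 79.09 mm

plate: A = 140 × 160 = 22400.00, centroid at (70.00, 80.00).
hole: A = −(27 × 54) = -1458.00, centroid at (38.50, 93.00).
ΣA = 20942.00 mm²
ΣAx_c = (22400.00)(70.00) + (-1458.00)(38.50) = 1511867.00 mm³
ΣAy_c = (22400.00)(80.00) + (-1458.00)(93.00) = 1656406.00 mm³
x_c = 1511867.00 / 20942.00 = 72.19 mm
y_c = 1656406.00 / 20942.00 = 79.09 mm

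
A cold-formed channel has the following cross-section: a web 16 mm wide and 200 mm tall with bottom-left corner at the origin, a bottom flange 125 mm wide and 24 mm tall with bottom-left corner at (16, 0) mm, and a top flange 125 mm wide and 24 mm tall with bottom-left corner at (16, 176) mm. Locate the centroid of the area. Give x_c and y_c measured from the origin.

x_c = 53.98 mm, y_c = 100.00 mm

web: A = 16 × 200 = 3200.00, centroid at (8.00, 100.00).
bottom flange: A = 125 × 24 = 3000.00, centroid at (78.50, 12.00).
top flange: A = 125 × 24 = 3000.00, centroid at (78.50, 188.00).
ΣA = 9200.00 mm², ΣAx_c = 496600.00 mm³, ΣAy_c = 920000.00 mm³.
x_c = 496600.00/9200.00 = 53.98 mm; y_c = 920000.00/9200.00 = 100.00 mm.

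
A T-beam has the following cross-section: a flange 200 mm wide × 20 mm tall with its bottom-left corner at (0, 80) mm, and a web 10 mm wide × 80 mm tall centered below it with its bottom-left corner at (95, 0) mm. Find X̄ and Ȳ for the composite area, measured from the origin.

X̄ = 100.00 mm, Ȳ = 81.67 mm

Part | A | x̄ᵢ | ȳᵢ | A·x̄ᵢ | A·ȳᵢ
web | 800.00 | 100.00 | 40.00 | 80000.00 | 32000.00
flange | 4000.00 | 100.00 | 90.00 | 400000.00 | 360000.00
Σ | 4800.00 |  |  | 480000.00 | 392000.00
X̄ = 480000.00 / 4800.00 = 100.00 mm
Ȳ = 392000.00 / 4800.00 = 81.67 mm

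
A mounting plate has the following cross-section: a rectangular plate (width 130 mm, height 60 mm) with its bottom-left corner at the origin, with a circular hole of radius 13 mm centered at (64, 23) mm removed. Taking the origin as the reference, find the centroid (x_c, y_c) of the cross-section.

plate: A = 130 × 60 = 7800.00, centroid at (65.00, 30.00).
hole: A = −π·13² = -530.93, centroid at (64.00, 23.00).
ΣA = 7269.07 mm²
ΣAx_c = (7800.00)(65.00) + (-530.93)(64.00) = 473020.53 mm³
ΣAy_c = (7800.00)(30.00) + (-530.93)(23.00) = 221788.63 mm³
x_c = 473020.53 / 7269.07 = 65.07 mm
y_c = 221788.63 / 7269.07 = 30.51 mm

x_c = 65.07 mm, y_c = 30.51 mm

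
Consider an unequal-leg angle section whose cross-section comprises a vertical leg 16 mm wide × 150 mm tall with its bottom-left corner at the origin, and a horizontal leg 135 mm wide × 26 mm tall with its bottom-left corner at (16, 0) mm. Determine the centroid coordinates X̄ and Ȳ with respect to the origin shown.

vertical leg: A = 16 × 150 = 2400.00, centroid at (8.00, 75.00).
horizontal leg: A = 135 × 26 = 3510.00, centroid at (83.50, 13.00).
ΣA = 5910.00 mm², ΣAX̄ = 312285.00 mm³, ΣAȲ = 225630.00 mm³.
X̄ = 312285.00/5910.00 = 52.84 mm; Ȳ = 225630.00/5910.00 = 38.18 mm.

X̄ = 52.84 mm, Ȳ = 38.18 mm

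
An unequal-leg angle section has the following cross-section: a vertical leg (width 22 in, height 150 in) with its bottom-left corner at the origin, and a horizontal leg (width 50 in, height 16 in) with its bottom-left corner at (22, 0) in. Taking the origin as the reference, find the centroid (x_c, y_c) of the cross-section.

Part | A | x̄ᵢ | ȳᵢ | A·x̄ᵢ | A·ȳᵢ
vertical leg | 3300.00 | 11.00 | 75.00 | 36300.00 | 247500.00
horizontal leg | 800.00 | 47.00 | 8.00 | 37600.00 | 6400.00
Σ | 4100.00 |  |  | 73900.00 | 253900.00
x_c = 73900.00 / 4100.00 = 18.02 in
y_c = 253900.00 / 4100.00 = 61.93 in

x_c = 18.02 in, y_c = 61.93 in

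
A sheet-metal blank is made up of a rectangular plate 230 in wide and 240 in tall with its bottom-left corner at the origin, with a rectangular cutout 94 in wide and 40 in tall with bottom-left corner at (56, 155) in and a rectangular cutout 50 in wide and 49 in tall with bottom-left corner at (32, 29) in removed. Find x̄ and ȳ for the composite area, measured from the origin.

x̄ = 118.82 in, ȳ = 119.10 in

Part | A | x̄ᵢ | ȳᵢ | A·x̄ᵢ | A·ȳᵢ
plate | 55200.00 | 115.00 | 120.00 | 6348000.00 | 6624000.00
hole 1 | -3760.00 | 103.00 | 175.00 | -387280.00 | -658000.00
hole 2 | -2450.00 | 57.00 | 53.50 | -139650.00 | -131075.00
Σ | 48990.00 |  |  | 5821070.00 | 5834925.00
x̄ = 5821070.00 / 48990.00 = 118.82 in
ȳ = 5834925.00 / 48990.00 = 119.10 in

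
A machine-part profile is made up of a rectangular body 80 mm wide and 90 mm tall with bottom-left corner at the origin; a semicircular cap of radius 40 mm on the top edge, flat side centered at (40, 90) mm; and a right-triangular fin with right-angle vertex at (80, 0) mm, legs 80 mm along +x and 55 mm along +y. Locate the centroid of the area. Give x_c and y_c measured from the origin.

rectangular body: A = 80 × 90 = 7200.00, centroid at (40.00, 45.00).
semicircular top: A = ½π·40² = 2513.27, centroid at (40.00, 106.98).
triangular fin: A = ½·80·55 = 2200.00, centroid at (106.67, 18.33).
ΣA = 11913.27 mm², ΣAx_c = 623197.63 mm³, ΣAy_c = 633194.67 mm³.
x_c = 623197.63/11913.27 = 52.31 mm; y_c = 633194.67/11913.27 = 53.15 mm.

x_c = 52.31 mm, y_c = 53.15 mm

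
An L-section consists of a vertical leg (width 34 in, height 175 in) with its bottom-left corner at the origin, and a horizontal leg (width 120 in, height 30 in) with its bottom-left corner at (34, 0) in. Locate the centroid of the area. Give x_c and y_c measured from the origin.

x_c = 46.03 in, y_c = 60.17 in

Part | A | x̄ᵢ | ȳᵢ | A·x̄ᵢ | A·ȳᵢ
vertical leg | 5950.00 | 17.00 | 87.50 | 101150.00 | 520625.00
horizontal leg | 3600.00 | 94.00 | 15.00 | 338400.00 | 54000.00
Σ | 9550.00 |  |  | 439550.00 | 574625.00
x_c = 439550.00 / 9550.00 = 46.03 in
y_c = 574625.00 / 9550.00 = 60.17 in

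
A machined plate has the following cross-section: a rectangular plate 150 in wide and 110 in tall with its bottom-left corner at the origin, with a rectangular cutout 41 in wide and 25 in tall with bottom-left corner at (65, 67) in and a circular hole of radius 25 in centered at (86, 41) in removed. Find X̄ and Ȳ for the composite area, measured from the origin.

plate: A = 150 × 110 = 16500.00, centroid at (75.00, 55.00).
hole 1: A = −(41 × 25) = -1025.00, centroid at (85.50, 79.50).
hole 2: A = −π·25² = -1963.50, centroid at (86.00, 41.00).
ΣA = 13511.50 in², ΣAX̄ = 981001.89 in³, ΣAȲ = 745509.19 in³.
X̄ = 981001.89/13511.50 = 72.60 in; Ȳ = 745509.19/13511.50 = 55.18 in.

X̄ = 72.60 in, Ȳ = 55.18 in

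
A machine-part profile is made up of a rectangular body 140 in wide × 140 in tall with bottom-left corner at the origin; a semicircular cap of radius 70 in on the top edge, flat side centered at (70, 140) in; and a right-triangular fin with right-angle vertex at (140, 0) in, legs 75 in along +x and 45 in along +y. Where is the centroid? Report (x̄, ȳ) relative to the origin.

Part | A | x̄ᵢ | ȳᵢ | A·x̄ᵢ | A·ȳᵢ
rectangular body | 19600.00 | 70.00 | 70.00 | 1372000.00 | 1372000.00
semicircular top | 7696.90 | 70.00 | 169.71 | 538783.14 | 1306232.95
triangular fin | 1687.50 | 165.00 | 15.00 | 278437.50 | 25312.50
Σ | 28984.40 |  |  | 2189220.64 | 2703545.45
x̄ = 2189220.64 / 28984.40 = 75.53 in
ȳ = 2703545.45 / 28984.40 = 93.28 in

x̄ = 75.53 in, ȳ = 93.28 in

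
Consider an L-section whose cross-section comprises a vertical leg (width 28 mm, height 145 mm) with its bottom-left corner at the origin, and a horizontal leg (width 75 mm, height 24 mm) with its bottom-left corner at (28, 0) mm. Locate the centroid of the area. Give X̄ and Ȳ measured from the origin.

Part | A | x̄ᵢ | ȳᵢ | A·x̄ᵢ | A·ȳᵢ
vertical leg | 4060.00 | 14.00 | 72.50 | 56840.00 | 294350.00
horizontal leg | 1800.00 | 65.50 | 12.00 | 117900.00 | 21600.00
Σ | 5860.00 |  |  | 174740.00 | 315950.00
X̄ = 174740.00 / 5860.00 = 29.82 mm
Ȳ = 315950.00 / 5860.00 = 53.92 mm

X̄ = 29.82 mm, Ȳ = 53.92 mm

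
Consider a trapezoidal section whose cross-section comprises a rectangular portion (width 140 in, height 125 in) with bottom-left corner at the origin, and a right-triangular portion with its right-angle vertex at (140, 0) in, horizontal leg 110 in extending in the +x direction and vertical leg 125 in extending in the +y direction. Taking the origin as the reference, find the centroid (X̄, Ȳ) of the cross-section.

rectangular portion: A = 140 × 125 = 17500.00, centroid at (70.00, 62.50).
triangular portion: A = ½·110·125 = 6875.00, centroid at (176.67, 41.67).
ΣA = 24375.00 in²
ΣAX̄ = (17500.00)(70.00) + (6875.00)(176.67) = 2439583.33 in³
ΣAȲ = (17500.00)(62.50) + (6875.00)(41.67) = 1380208.33 in³
X̄ = 2439583.33 / 24375.00 = 100.09 in
Ȳ = 1380208.33 / 24375.00 = 56.62 in

X̄ = 100.09 in, Ȳ = 56.62 in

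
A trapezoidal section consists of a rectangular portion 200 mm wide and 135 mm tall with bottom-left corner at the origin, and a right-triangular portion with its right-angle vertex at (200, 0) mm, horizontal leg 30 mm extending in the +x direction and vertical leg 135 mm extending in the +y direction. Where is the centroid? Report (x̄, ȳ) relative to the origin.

Part | A | x̄ᵢ | ȳᵢ | A·x̄ᵢ | A·ȳᵢ
rectangular portion | 27000.00 | 100.00 | 67.50 | 2700000.00 | 1822500.00
triangular portion | 2025.00 | 210.00 | 45.00 | 425250.00 | 91125.00
Σ | 29025.00 |  |  | 3125250.00 | 1913625.00
x̄ = 3125250.00 / 29025.00 = 107.67 mm
ȳ = 1913625.00 / 29025.00 = 65.93 mm

x̄ = 107.67 mm, ȳ = 65.93 mm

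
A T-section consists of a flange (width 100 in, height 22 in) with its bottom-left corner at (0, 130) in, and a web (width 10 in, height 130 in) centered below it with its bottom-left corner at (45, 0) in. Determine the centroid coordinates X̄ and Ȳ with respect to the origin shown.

X̄ = 50.00 in, Ȳ = 112.77 in

Part | A | x̄ᵢ | ȳᵢ | A·x̄ᵢ | A·ȳᵢ
web | 1300.00 | 50.00 | 65.00 | 65000.00 | 84500.00
flange | 2200.00 | 50.00 | 141.00 | 110000.00 | 310200.00
Σ | 3500.00 |  |  | 175000.00 | 394700.00
X̄ = 175000.00 / 3500.00 = 50.00 in
Ȳ = 394700.00 / 3500.00 = 112.77 in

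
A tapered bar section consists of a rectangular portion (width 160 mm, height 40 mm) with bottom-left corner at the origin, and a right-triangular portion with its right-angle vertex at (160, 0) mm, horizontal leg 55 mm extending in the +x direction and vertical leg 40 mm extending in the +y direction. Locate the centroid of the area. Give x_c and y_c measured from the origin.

rectangular portion: A = 160 × 40 = 6400.00, centroid at (80.00, 20.00).
triangular portion: A = ½·55·40 = 1100.00, centroid at (178.33, 13.33).
ΣA = 7500.00 mm², ΣAx_c = 708166.67 mm³, ΣAy_c = 142666.67 mm³.
x_c = 708166.67/7500.00 = 94.42 mm; y_c = 142666.67/7500.00 = 19.02 mm.

x_c = 94.42 mm, y_c = 19.02 mm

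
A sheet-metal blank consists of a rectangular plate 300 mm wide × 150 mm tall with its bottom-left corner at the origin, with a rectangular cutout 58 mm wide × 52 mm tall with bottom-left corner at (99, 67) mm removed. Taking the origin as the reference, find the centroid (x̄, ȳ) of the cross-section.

Part | A | x̄ᵢ | ȳᵢ | A·x̄ᵢ | A·ȳᵢ
plate | 45000.00 | 150.00 | 75.00 | 6750000.00 | 3375000.00
hole | -3016.00 | 128.00 | 93.00 | -386048.00 | -280488.00
Σ | 41984.00 |  |  | 6363952.00 | 3094512.00
x̄ = 6363952.00 / 41984.00 = 151.58 mm
ȳ = 3094512.00 / 41984.00 = 73.71 mm

x̄ = 151.58 mm, ȳ = 73.71 mm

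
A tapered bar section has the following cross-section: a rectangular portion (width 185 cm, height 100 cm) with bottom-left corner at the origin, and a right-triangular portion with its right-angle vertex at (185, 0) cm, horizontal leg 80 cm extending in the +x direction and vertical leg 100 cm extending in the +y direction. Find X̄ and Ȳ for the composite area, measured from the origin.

rectangular portion: A = 185 × 100 = 18500.00, centroid at (92.50, 50.00).
triangular portion: A = ½·80·100 = 4000.00, centroid at (211.67, 33.33).
ΣA = 22500.00 cm², ΣAX̄ = 2557916.67 cm³, ΣAȲ = 1058333.33 cm³.
X̄ = 2557916.67/22500.00 = 113.69 cm; Ȳ = 1058333.33/22500.00 = 47.04 cm.

X̄ = 113.69 cm, Ȳ = 47.04 cm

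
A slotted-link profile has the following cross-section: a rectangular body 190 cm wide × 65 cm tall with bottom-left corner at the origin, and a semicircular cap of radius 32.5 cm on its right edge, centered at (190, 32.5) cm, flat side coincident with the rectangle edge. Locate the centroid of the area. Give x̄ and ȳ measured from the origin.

Part | A | x̄ᵢ | ȳᵢ | A·x̄ᵢ | A·ȳᵢ
rectangular body | 12350.00 | 95.00 | 32.50 | 1173250.00 | 401375.00
semicircular end | 1659.15 | 203.79 | 32.50 | 338124.60 | 53922.49
Σ | 14009.15 |  |  | 1511374.60 | 455297.49
x̄ = 1511374.60 / 14009.15 = 107.88 cm
ȳ = 455297.49 / 14009.15 = 32.50 cm

x̄ = 107.88 cm, ȳ = 32.50 cm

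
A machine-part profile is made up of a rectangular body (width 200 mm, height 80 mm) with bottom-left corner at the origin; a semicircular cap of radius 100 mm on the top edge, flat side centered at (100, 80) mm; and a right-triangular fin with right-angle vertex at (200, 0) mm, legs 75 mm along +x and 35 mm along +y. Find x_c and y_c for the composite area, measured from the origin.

rectangular body: A = 200 × 80 = 16000.00, centroid at (100.00, 40.00).
semicircular top: A = ½π·100² = 15707.96, centroid at (100.00, 122.44).
triangular fin: A = ½·75·35 = 1312.50, centroid at (225.00, 11.67).
ΣA = 33020.46 mm², ΣAx_c = 3466108.83 mm³, ΣAy_c = 2578616.23 mm³.
x_c = 3466108.83/33020.46 = 104.97 mm; y_c = 2578616.23/33020.46 = 78.09 mm.

x_c = 104.97 mm, y_c = 78.09 mm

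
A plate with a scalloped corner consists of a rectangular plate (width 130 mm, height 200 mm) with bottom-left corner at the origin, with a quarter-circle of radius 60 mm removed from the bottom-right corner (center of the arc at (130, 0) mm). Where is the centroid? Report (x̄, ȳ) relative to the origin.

x̄ = 60.18 mm, ȳ = 109.09 mm

plate: A = 130 × 200 = 26000.00, centroid at (65.00, 100.00).
removed quarter-circle: A = −¼π·60² = -2827.43, centroid at (104.54, 25.46).
ΣA = 23172.57 mm²
ΣAx̄ = (26000.00)(65.00) + (-2827.43)(104.54) = 1394433.66 mm³
ΣAȳ = (26000.00)(100.00) + (-2827.43)(25.46) = 2528000.00 mm³
x̄ = 1394433.66 / 23172.57 = 60.18 mm
ȳ = 2528000.00 / 23172.57 = 109.09 mm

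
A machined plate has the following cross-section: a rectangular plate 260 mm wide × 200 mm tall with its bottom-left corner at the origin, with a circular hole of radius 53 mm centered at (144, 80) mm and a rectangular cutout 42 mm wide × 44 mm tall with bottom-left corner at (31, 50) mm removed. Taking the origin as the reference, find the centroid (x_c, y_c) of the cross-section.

plate: A = 260 × 200 = 52000.00, centroid at (130.00, 100.00).
hole 1: A = −π·53² = -8824.73, centroid at (144.00, 80.00).
hole 2: A = −(42 × 44) = -1848.00, centroid at (52.00, 72.00).
ΣA = 41327.27 mm²
ΣAx_c = (52000.00)(130.00) + (-8824.73)(144.00) + (-1848.00)(52.00) = 5393142.34 mm³
ΣAy_c = (52000.00)(100.00) + (-8824.73)(80.00) + (-1848.00)(72.00) = 4360965.30 mm³
x_c = 5393142.34 / 41327.27 = 130.50 mm
y_c = 4360965.30 / 41327.27 = 105.52 mm

x_c = 130.50 mm, y_c = 105.52 mm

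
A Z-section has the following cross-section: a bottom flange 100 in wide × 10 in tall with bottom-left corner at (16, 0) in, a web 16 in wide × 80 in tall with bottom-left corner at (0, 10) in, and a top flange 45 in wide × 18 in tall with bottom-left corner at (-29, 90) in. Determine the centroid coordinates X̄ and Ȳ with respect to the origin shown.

X̄ = 22.97 in, Ȳ = 48.28 in

bottom flange: A = 100 × 10 = 1000.00, centroid at (66.00, 5.00).
web: A = 16 × 80 = 1280.00, centroid at (8.00, 50.00).
top flange: A = 45 × 18 = 810.00, centroid at (-6.50, 99.00).
ΣA = 3090.00 in², ΣAX̄ = 70975.00 in³, ΣAȲ = 149190.00 in³.
X̄ = 70975.00/3090.00 = 22.97 in; Ȳ = 149190.00/3090.00 = 48.28 in.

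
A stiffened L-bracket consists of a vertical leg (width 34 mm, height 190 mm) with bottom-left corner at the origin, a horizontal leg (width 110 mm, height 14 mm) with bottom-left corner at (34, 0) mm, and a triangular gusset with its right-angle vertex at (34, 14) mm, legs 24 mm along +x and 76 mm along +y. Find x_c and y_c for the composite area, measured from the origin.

Part | A | x̄ᵢ | ȳᵢ | A·x̄ᵢ | A·ȳᵢ
vertical leg | 6460.00 | 17.00 | 95.00 | 109820.00 | 613700.00
horizontal leg | 1540.00 | 89.00 | 7.00 | 137060.00 | 10780.00
gusset | 912.00 | 42.00 | 39.33 | 38304.00 | 35872.00
Σ | 8912.00 |  |  | 285184.00 | 660352.00
x_c = 285184.00 / 8912.00 = 32.00 mm
y_c = 660352.00 / 8912.00 = 74.10 mm

x_c = 32.00 mm, y_c = 74.10 mm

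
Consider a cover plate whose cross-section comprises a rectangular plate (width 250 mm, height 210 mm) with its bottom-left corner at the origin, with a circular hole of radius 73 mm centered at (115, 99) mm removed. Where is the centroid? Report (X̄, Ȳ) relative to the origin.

X̄ = 129.68 mm, Ȳ = 107.81 mm

Part | A | x̄ᵢ | ȳᵢ | A·x̄ᵢ | A·ȳᵢ
plate | 52500.00 | 125.00 | 105.00 | 6562500.00 | 5512500.00
hole | -16741.55 | 115.00 | 99.00 | -1925277.93 | -1657413.18
Σ | 35758.45 |  |  | 4637222.07 | 3855086.82
X̄ = 4637222.07 / 35758.45 = 129.68 mm
Ȳ = 3855086.82 / 35758.45 = 107.81 mm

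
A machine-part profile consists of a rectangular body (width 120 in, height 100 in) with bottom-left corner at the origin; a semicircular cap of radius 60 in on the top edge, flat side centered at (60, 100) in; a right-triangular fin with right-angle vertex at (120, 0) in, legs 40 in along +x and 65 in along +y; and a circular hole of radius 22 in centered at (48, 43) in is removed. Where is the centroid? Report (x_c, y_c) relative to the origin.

Part | A | x̄ᵢ | ȳᵢ | A·x̄ᵢ | A·ȳᵢ
rectangular body | 12000.00 | 60.00 | 50.00 | 720000.00 | 600000.00
semicircular top | 5654.87 | 60.00 | 125.46 | 339292.01 | 709486.68
triangular fin | 1300.00 | 133.33 | 21.67 | 173333.33 | 28166.67
hole | -1520.53 | 48.00 | 43.00 | -72985.48 | -65382.83
Σ | 17434.34 |  |  | 1159639.86 | 1272270.52
x_c = 1159639.86 / 17434.34 = 66.51 in
y_c = 1272270.52 / 17434.34 = 72.97 in

x_c = 66.51 in, y_c = 72.97 in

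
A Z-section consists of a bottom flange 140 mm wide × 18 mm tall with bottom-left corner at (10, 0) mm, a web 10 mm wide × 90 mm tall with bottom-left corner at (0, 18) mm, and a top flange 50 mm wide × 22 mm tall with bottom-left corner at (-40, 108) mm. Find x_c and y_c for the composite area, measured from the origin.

x_c = 41.95 mm, y_c = 46.52 mm

bottom flange: A = 140 × 18 = 2520.00, centroid at (80.00, 9.00).
web: A = 10 × 90 = 900.00, centroid at (5.00, 63.00).
top flange: A = 50 × 22 = 1100.00, centroid at (-15.00, 119.00).
ΣA = 4520.00 mm², ΣAx_c = 189600.00 mm³, ΣAy_c = 210280.00 mm³.
x_c = 189600.00/4520.00 = 41.95 mm; y_c = 210280.00/4520.00 = 46.52 mm.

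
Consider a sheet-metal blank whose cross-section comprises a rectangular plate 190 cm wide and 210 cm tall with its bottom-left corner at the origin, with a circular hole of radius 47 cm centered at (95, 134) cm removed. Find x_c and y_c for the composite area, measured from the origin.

x_c = 95.00 cm, y_c = 98.89 cm

plate: A = 190 × 210 = 39900.00, centroid at (95.00, 105.00).
hole: A = −π·47² = -6939.78, centroid at (95.00, 134.00).
ΣA = 32960.22 cm²
ΣAx_c = (39900.00)(95.00) + (-6939.78)(95.00) = 3131221.07 cm³
ΣAy_c = (39900.00)(105.00) + (-6939.78)(134.00) = 3259569.72 cm³
x_c = 3131221.07 / 32960.22 = 95.00 cm
y_c = 3259569.72 / 32960.22 = 98.89 cm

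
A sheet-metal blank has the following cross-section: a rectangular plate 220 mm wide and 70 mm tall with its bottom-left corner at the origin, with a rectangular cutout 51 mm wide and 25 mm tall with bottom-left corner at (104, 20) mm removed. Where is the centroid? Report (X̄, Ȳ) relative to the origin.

X̄ = 108.24 mm, Ȳ = 35.23 mm

Part | A | x̄ᵢ | ȳᵢ | A·x̄ᵢ | A·ȳᵢ
plate | 15400.00 | 110.00 | 35.00 | 1694000.00 | 539000.00
hole | -1275.00 | 129.50 | 32.50 | -165112.50 | -41437.50
Σ | 14125.00 |  |  | 1528887.50 | 497562.50
X̄ = 1528887.50 / 14125.00 = 108.24 mm
Ȳ = 497562.50 / 14125.00 = 35.23 mm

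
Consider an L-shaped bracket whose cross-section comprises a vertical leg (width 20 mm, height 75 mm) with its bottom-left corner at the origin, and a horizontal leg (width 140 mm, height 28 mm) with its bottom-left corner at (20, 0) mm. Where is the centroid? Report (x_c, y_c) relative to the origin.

x_c = 67.86 mm, y_c = 20.50 mm

vertical leg: A = 20 × 75 = 1500.00, centroid at (10.00, 37.50).
horizontal leg: A = 140 × 28 = 3920.00, centroid at (90.00, 14.00).
ΣA = 5420.00 mm², ΣAx_c = 367800.00 mm³, ΣAy_c = 111130.00 mm³.
x_c = 367800.00/5420.00 = 67.86 mm; y_c = 111130.00/5420.00 = 20.50 mm.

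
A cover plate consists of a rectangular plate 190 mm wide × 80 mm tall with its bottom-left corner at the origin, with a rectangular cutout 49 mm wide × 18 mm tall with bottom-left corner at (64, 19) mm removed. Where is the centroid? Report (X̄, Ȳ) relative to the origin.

X̄ = 95.40 mm, Ȳ = 40.74 mm

plate: A = 190 × 80 = 15200.00, centroid at (95.00, 40.00).
hole: A = −(49 × 18) = -882.00, centroid at (88.50, 28.00).
ΣA = 14318.00 mm², ΣAX̄ = 1365943.00 mm³, ΣAȲ = 583304.00 mm³.
X̄ = 1365943.00/14318.00 = 95.40 mm; Ȳ = 583304.00/14318.00 = 40.74 mm.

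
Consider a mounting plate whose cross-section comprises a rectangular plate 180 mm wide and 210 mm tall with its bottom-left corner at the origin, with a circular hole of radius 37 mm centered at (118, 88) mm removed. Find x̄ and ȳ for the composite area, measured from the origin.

plate: A = 180 × 210 = 37800.00, centroid at (90.00, 105.00).
hole: A = −π·37² = -4300.84, centroid at (118.00, 88.00).
ΣA = 33499.16 mm², ΣAx̄ = 2894500.84 mm³, ΣAȳ = 3590526.05 mm³.
x̄ = 2894500.84/33499.16 = 86.41 mm; ȳ = 3590526.05/33499.16 = 107.18 mm.

x̄ = 86.41 mm, ȳ = 107.18 mm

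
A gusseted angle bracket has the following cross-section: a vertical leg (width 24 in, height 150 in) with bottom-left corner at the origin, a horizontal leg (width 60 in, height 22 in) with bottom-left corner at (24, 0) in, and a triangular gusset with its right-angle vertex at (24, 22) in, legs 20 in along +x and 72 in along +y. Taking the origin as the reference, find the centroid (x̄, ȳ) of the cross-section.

x̄ = 24.21 in, ȳ = 56.32 in

vertical leg: A = 24 × 150 = 3600.00, centroid at (12.00, 75.00).
horizontal leg: A = 60 × 22 = 1320.00, centroid at (54.00, 11.00).
gusset: A = ½·20·72 = 720.00, centroid at (30.67, 46.00).
ΣA = 5640.00 in²
ΣAx̄ = (3600.00)(12.00) + (1320.00)(54.00) + (720.00)(30.67) = 136560.00 in³
ΣAȳ = (3600.00)(75.00) + (1320.00)(11.00) + (720.00)(46.00) = 317640.00 in³
x̄ = 136560.00 / 5640.00 = 24.21 in
ȳ = 317640.00 / 5640.00 = 56.32 in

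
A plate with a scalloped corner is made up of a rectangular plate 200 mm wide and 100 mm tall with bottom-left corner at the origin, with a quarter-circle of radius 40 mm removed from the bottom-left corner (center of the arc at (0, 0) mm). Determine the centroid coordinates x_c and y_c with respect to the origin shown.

plate: A = 200 × 100 = 20000.00, centroid at (100.00, 50.00).
removed quarter-circle: A = −¼π·40² = -1256.64, centroid at (16.98, 16.98).
ΣA = 18743.36 mm²
ΣAx_c = (20000.00)(100.00) + (-1256.64)(16.98) = 1978666.67 mm³
ΣAy_c = (20000.00)(50.00) + (-1256.64)(16.98) = 978666.67 mm³
x_c = 1978666.67 / 18743.36 = 105.57 mm
y_c = 978666.67 / 18743.36 = 52.21 mm

x_c = 105.57 mm, y_c = 52.21 mm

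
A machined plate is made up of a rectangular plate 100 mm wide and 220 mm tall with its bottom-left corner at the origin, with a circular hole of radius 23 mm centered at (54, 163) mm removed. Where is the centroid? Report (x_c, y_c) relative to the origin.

x_c = 49.67 mm, y_c = 105.67 mm

Part | A | x̄ᵢ | ȳᵢ | A·x̄ᵢ | A·ȳᵢ
plate | 22000.00 | 50.00 | 110.00 | 1100000.00 | 2420000.00
hole | -1661.90 | 54.00 | 163.00 | -89742.74 | -270890.11
Σ | 20338.10 |  |  | 1010257.26 | 2149109.89
x_c = 1010257.26 / 20338.10 = 49.67 mm
y_c = 2149109.89 / 20338.10 = 105.67 mm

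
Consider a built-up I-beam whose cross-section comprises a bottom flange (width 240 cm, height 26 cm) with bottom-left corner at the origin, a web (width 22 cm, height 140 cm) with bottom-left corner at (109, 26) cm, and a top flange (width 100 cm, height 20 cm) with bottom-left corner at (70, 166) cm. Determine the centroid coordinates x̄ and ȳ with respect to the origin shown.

x̄ = 120.00 cm, ȳ = 64.38 cm

bottom flange: A = 240 × 26 = 6240.00, centroid at (120.00, 13.00).
web: A = 22 × 140 = 3080.00, centroid at (120.00, 96.00).
top flange: A = 100 × 20 = 2000.00, centroid at (120.00, 176.00).
ΣA = 11320.00 cm², ΣAx̄ = 1358400.00 cm³, ΣAȳ = 728800.00 cm³.
x̄ = 1358400.00/11320.00 = 120.00 cm; ȳ = 728800.00/11320.00 = 64.38 cm.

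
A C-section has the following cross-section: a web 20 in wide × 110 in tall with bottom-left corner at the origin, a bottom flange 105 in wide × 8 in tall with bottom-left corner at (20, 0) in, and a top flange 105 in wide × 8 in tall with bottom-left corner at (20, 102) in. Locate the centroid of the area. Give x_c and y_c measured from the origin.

x_c = 37.06 in, y_c = 55.00 in

Part | A | x̄ᵢ | ȳᵢ | A·x̄ᵢ | A·ȳᵢ
web | 2200.00 | 10.00 | 55.00 | 22000.00 | 121000.00
bottom flange | 840.00 | 72.50 | 4.00 | 60900.00 | 3360.00
top flange | 840.00 | 72.50 | 106.00 | 60900.00 | 89040.00
Σ | 3880.00 |  |  | 143800.00 | 213400.00
x_c = 143800.00 / 3880.00 = 37.06 in
y_c = 213400.00 / 3880.00 = 55.00 in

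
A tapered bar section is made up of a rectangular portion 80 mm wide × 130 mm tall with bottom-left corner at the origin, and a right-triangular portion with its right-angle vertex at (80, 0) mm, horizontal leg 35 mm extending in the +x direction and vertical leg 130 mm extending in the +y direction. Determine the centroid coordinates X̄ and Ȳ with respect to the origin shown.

X̄ = 49.27 mm, Ȳ = 61.11 mm

rectangular portion: A = 80 × 130 = 10400.00, centroid at (40.00, 65.00).
triangular portion: A = ½·35·130 = 2275.00, centroid at (91.67, 43.33).
ΣA = 12675.00 mm²
ΣAX̄ = (10400.00)(40.00) + (2275.00)(91.67) = 624541.67 mm³
ΣAȲ = (10400.00)(65.00) + (2275.00)(43.33) = 774583.33 mm³
X̄ = 624541.67 / 12675.00 = 49.27 mm
Ȳ = 774583.33 / 12675.00 = 61.11 mm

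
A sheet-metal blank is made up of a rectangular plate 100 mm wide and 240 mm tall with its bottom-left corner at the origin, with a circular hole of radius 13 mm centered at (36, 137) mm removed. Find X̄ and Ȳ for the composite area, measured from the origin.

Part | A | x̄ᵢ | ȳᵢ | A·x̄ᵢ | A·ȳᵢ
plate | 24000.00 | 50.00 | 120.00 | 1200000.00 | 2880000.00
hole | -530.93 | 36.00 | 137.00 | -19113.45 | -72737.29
Σ | 23469.07 |  |  | 1180886.55 | 2807262.71
X̄ = 1180886.55 / 23469.07 = 50.32 mm
Ȳ = 2807262.71 / 23469.07 = 119.62 mm

X̄ = 50.32 mm, Ȳ = 119.62 mm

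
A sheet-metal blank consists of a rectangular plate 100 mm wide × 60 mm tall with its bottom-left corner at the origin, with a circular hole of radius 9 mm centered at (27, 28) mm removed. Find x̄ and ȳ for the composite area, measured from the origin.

x̄ = 51.02 mm, ȳ = 30.09 mm

Part | A | x̄ᵢ | ȳᵢ | A·x̄ᵢ | A·ȳᵢ
plate | 6000.00 | 50.00 | 30.00 | 300000.00 | 180000.00
hole | -254.47 | 27.00 | 28.00 | -6870.66 | -7125.13
Σ | 5745.53 |  |  | 293129.34 | 172874.87
x̄ = 293129.34 / 5745.53 = 51.02 mm
ȳ = 172874.87 / 5745.53 = 30.09 mm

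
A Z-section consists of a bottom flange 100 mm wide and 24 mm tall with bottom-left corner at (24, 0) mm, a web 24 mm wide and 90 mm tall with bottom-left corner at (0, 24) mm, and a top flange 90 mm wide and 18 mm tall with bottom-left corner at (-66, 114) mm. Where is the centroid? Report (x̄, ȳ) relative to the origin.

x̄ = 27.43 mm, ȳ = 61.02 mm

bottom flange: A = 100 × 24 = 2400.00, centroid at (74.00, 12.00).
web: A = 24 × 90 = 2160.00, centroid at (12.00, 69.00).
top flange: A = 90 × 18 = 1620.00, centroid at (-21.00, 123.00).
ΣA = 6180.00 mm², ΣAx̄ = 169500.00 mm³, ΣAȳ = 377100.00 mm³.
x̄ = 169500.00/6180.00 = 27.43 mm; ȳ = 377100.00/6180.00 = 61.02 mm.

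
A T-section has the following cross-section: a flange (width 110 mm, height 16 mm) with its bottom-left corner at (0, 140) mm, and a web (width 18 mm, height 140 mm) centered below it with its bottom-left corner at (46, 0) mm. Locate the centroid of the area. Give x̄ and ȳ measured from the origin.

x̄ = 55.00 mm, ȳ = 102.07 mm

web: A = 18 × 140 = 2520.00, centroid at (55.00, 70.00).
flange: A = 110 × 16 = 1760.00, centroid at (55.00, 148.00).
ΣA = 4280.00 mm², ΣAx̄ = 235400.00 mm³, ΣAȳ = 436880.00 mm³.
x̄ = 235400.00/4280.00 = 55.00 mm; ȳ = 436880.00/4280.00 = 102.07 mm.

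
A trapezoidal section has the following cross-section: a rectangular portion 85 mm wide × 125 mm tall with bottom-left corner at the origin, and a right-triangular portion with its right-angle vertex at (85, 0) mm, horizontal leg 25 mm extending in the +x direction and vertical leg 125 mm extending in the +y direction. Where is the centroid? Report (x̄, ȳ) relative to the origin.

x̄ = 49.02 mm, ȳ = 59.83 mm

Part | A | x̄ᵢ | ȳᵢ | A·x̄ᵢ | A·ȳᵢ
rectangular portion | 10625.00 | 42.50 | 62.50 | 451562.50 | 664062.50
triangular portion | 1562.50 | 93.33 | 41.67 | 145833.33 | 65104.17
Σ | 12187.50 |  |  | 597395.83 | 729166.67
x̄ = 597395.83 / 12187.50 = 49.02 mm
ȳ = 729166.67 / 12187.50 = 59.83 mm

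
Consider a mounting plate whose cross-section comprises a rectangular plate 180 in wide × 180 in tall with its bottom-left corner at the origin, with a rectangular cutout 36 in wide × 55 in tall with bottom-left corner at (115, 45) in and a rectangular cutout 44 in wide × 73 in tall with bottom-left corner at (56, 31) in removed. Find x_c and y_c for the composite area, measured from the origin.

Part | A | x̄ᵢ | ȳᵢ | A·x̄ᵢ | A·ȳᵢ
plate | 32400.00 | 90.00 | 90.00 | 2916000.00 | 2916000.00
hole 1 | -1980.00 | 133.00 | 72.50 | -263340.00 | -143550.00
hole 2 | -3212.00 | 78.00 | 67.50 | -250536.00 | -216810.00
Σ | 27208.00 |  |  | 2402124.00 | 2555640.00
x_c = 2402124.00 / 27208.00 = 88.29 in
y_c = 2555640.00 / 27208.00 = 93.93 in

x_c = 88.29 in, y_c = 93.93 in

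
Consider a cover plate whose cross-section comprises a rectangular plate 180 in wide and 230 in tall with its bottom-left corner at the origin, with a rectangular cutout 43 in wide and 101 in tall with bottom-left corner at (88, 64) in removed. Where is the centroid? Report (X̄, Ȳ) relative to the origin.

Part | A | x̄ᵢ | ȳᵢ | A·x̄ᵢ | A·ȳᵢ
plate | 41400.00 | 90.00 | 115.00 | 3726000.00 | 4761000.00
hole | -4343.00 | 109.50 | 114.50 | -475558.50 | -497273.50
Σ | 37057.00 |  |  | 3250441.50 | 4263726.50
X̄ = 3250441.50 / 37057.00 = 87.71 in
Ȳ = 4263726.50 / 37057.00 = 115.06 in

X̄ = 87.71 in, Ȳ = 115.06 in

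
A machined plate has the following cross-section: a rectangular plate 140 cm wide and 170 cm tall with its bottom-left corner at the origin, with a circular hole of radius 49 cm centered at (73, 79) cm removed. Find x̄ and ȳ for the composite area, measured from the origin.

x̄ = 68.61 cm, ȳ = 87.78 cm

plate: A = 140 × 170 = 23800.00, centroid at (70.00, 85.00).
hole: A = −π·49² = -7542.96, centroid at (73.00, 79.00).
ΣA = 16257.04 cm², ΣAx̄ = 1115363.63 cm³, ΣAȳ = 1427105.85 cm³.
x̄ = 1115363.63/16257.04 = 68.61 cm; ȳ = 1427105.85/16257.04 = 87.78 cm.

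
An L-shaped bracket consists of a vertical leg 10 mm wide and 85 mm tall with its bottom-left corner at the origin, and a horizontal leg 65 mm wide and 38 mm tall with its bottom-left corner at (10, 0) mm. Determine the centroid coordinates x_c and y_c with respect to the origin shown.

vertical leg: A = 10 × 85 = 850.00, centroid at (5.00, 42.50).
horizontal leg: A = 65 × 38 = 2470.00, centroid at (42.50, 19.00).
ΣA = 3320.00 mm²
ΣAx_c = (850.00)(5.00) + (2470.00)(42.50) = 109225.00 mm³
ΣAy_c = (850.00)(42.50) + (2470.00)(19.00) = 83055.00 mm³
x_c = 109225.00 / 3320.00 = 32.90 mm
y_c = 83055.00 / 3320.00 = 25.02 mm

x_c = 32.90 mm, y_c = 25.02 mm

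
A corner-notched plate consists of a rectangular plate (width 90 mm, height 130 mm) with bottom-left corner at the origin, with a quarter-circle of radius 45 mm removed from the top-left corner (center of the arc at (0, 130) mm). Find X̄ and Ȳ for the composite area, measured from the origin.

X̄ = 49.07 mm, Ȳ = 57.78 mm

plate: A = 90 × 130 = 11700.00, centroid at (45.00, 65.00).
removed quarter-circle: A = −¼π·45² = -1590.43, centroid at (19.10, 110.90).
ΣA = 10109.57 mm², ΣAX̄ = 496125.00 mm³, ΣAȲ = 584118.93 mm³.
X̄ = 496125.00/10109.57 = 49.07 mm; Ȳ = 584118.93/10109.57 = 57.78 mm.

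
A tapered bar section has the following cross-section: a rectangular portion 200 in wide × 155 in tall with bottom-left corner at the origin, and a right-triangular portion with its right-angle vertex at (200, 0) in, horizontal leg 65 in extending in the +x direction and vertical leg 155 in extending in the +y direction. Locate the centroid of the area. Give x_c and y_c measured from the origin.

Part | A | x̄ᵢ | ȳᵢ | A·x̄ᵢ | A·ȳᵢ
rectangular portion | 31000.00 | 100.00 | 77.50 | 3100000.00 | 2402500.00
triangular portion | 5037.50 | 221.67 | 51.67 | 1116645.83 | 260270.83
Σ | 36037.50 |  |  | 4216645.83 | 2662770.83
x_c = 4216645.83 / 36037.50 = 117.01 in
y_c = 2662770.83 / 36037.50 = 73.89 in

x_c = 117.01 in, y_c = 73.89 in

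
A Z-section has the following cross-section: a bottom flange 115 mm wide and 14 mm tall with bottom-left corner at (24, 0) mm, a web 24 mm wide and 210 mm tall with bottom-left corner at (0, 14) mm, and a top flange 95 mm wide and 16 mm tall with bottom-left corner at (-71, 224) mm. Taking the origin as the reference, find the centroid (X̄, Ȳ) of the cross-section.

bottom flange: A = 115 × 14 = 1610.00, centroid at (81.50, 7.00).
web: A = 24 × 210 = 5040.00, centroid at (12.00, 119.00).
top flange: A = 95 × 16 = 1520.00, centroid at (-23.50, 232.00).
ΣA = 8170.00 mm², ΣAX̄ = 155975.00 mm³, ΣAȲ = 963670.00 mm³.
X̄ = 155975.00/8170.00 = 19.09 mm; Ȳ = 963670.00/8170.00 = 117.95 mm.

X̄ = 19.09 mm, Ȳ = 117.95 mm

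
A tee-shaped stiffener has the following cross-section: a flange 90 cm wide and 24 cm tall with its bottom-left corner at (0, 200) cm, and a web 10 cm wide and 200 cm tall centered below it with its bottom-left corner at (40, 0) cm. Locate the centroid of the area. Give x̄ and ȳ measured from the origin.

web: A = 10 × 200 = 2000.00, centroid at (45.00, 100.00).
flange: A = 90 × 24 = 2160.00, centroid at (45.00, 212.00).
ΣA = 4160.00 cm²
ΣAx̄ = (2000.00)(45.00) + (2160.00)(45.00) = 187200.00 cm³
ΣAȳ = (2000.00)(100.00) + (2160.00)(212.00) = 657920.00 cm³
x̄ = 187200.00 / 4160.00 = 45.00 cm
ȳ = 657920.00 / 4160.00 = 158.15 cm

x̄ = 45.00 cm, ȳ = 158.15 cm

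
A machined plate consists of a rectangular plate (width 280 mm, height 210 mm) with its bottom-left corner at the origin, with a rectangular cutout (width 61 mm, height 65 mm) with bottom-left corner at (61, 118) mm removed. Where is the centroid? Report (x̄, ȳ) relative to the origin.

x̄ = 143.51 mm, ȳ = 101.71 mm

plate: A = 280 × 210 = 58800.00, centroid at (140.00, 105.00).
hole: A = −(61 × 65) = -3965.00, centroid at (91.50, 150.50).
ΣA = 54835.00 mm², ΣAx̄ = 7869202.50 mm³, ΣAȳ = 5577267.50 mm³.
x̄ = 7869202.50/54835.00 = 143.51 mm; ȳ = 5577267.50/54835.00 = 101.71 mm.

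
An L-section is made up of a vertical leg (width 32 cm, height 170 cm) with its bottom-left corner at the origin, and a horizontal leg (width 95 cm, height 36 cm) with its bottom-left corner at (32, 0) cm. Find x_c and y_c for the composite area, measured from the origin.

Part | A | x̄ᵢ | ȳᵢ | A·x̄ᵢ | A·ȳᵢ
vertical leg | 5440.00 | 16.00 | 85.00 | 87040.00 | 462400.00
horizontal leg | 3420.00 | 79.50 | 18.00 | 271890.00 | 61560.00
Σ | 8860.00 |  |  | 358930.00 | 523960.00
x_c = 358930.00 / 8860.00 = 40.51 cm
y_c = 523960.00 / 8860.00 = 59.14 cm

x_c = 40.51 cm, y_c = 59.14 cm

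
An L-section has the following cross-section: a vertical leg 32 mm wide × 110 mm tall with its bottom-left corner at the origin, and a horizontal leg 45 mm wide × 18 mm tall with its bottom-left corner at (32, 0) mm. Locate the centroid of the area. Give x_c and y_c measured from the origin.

x_c = 23.20 mm, y_c = 46.39 mm

vertical leg: A = 32 × 110 = 3520.00, centroid at (16.00, 55.00).
horizontal leg: A = 45 × 18 = 810.00, centroid at (54.50, 9.00).
ΣA = 4330.00 mm²
ΣAx_c = (3520.00)(16.00) + (810.00)(54.50) = 100465.00 mm³
ΣAy_c = (3520.00)(55.00) + (810.00)(9.00) = 200890.00 mm³
x_c = 100465.00 / 4330.00 = 23.20 mm
y_c = 200890.00 / 4330.00 = 46.39 mm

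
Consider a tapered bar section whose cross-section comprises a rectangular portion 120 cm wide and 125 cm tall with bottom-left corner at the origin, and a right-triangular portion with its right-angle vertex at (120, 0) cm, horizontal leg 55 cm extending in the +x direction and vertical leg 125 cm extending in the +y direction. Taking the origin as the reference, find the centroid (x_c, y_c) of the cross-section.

x_c = 74.60 cm, y_c = 58.62 cm

Part | A | x̄ᵢ | ȳᵢ | A·x̄ᵢ | A·ȳᵢ
rectangular portion | 15000.00 | 60.00 | 62.50 | 900000.00 | 937500.00
triangular portion | 3437.50 | 138.33 | 41.67 | 475520.83 | 143229.17
Σ | 18437.50 |  |  | 1375520.83 | 1080729.17
x_c = 1375520.83 / 18437.50 = 74.60 cm
y_c = 1080729.17 / 18437.50 = 58.62 cm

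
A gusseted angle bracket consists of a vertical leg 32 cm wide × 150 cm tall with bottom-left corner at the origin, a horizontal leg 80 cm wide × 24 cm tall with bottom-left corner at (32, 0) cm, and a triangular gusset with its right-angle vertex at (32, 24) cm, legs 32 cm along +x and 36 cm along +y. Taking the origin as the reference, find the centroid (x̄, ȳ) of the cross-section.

Part | A | x̄ᵢ | ȳᵢ | A·x̄ᵢ | A·ȳᵢ
vertical leg | 4800.00 | 16.00 | 75.00 | 76800.00 | 360000.00
horizontal leg | 1920.00 | 72.00 | 12.00 | 138240.00 | 23040.00
gusset | 576.00 | 42.67 | 36.00 | 24576.00 | 20736.00
Σ | 7296.00 |  |  | 239616.00 | 403776.00
x̄ = 239616.00 / 7296.00 = 32.84 cm
ȳ = 403776.00 / 7296.00 = 55.34 cm

x̄ = 32.84 cm, ȳ = 55.34 cm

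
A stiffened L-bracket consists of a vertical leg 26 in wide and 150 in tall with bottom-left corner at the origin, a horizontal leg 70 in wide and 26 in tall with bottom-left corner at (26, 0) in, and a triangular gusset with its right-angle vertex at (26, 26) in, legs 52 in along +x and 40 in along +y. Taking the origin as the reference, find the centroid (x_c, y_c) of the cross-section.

x_c = 30.59 in, y_c = 52.82 in

vertical leg: A = 26 × 150 = 3900.00, centroid at (13.00, 75.00).
horizontal leg: A = 70 × 26 = 1820.00, centroid at (61.00, 13.00).
gusset: A = ½·52·40 = 1040.00, centroid at (43.33, 39.33).
ΣA = 6760.00 in²
ΣAx_c = (3900.00)(13.00) + (1820.00)(61.00) + (1040.00)(43.33) = 206786.67 in³
ΣAy_c = (3900.00)(75.00) + (1820.00)(13.00) + (1040.00)(39.33) = 357066.67 in³
x_c = 206786.67 / 6760.00 = 30.59 in
y_c = 357066.67 / 6760.00 = 52.82 in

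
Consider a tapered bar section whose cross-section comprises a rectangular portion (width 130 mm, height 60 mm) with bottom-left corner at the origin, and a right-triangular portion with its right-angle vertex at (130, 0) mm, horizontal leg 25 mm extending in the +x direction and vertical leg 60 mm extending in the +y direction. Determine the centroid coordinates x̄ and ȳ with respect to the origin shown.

x̄ = 71.43 mm, ȳ = 29.12 mm

rectangular portion: A = 130 × 60 = 7800.00, centroid at (65.00, 30.00).
triangular portion: A = ½·25·60 = 750.00, centroid at (138.33, 20.00).
ΣA = 8550.00 mm², ΣAx̄ = 610750.00 mm³, ΣAȳ = 249000.00 mm³.
x̄ = 610750.00/8550.00 = 71.43 mm; ȳ = 249000.00/8550.00 = 29.12 mm.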